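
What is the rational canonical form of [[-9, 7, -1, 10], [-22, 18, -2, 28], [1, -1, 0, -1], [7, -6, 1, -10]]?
R = [[0, 0, 0, -4], [1, 0, 0, -4], [0, 1, 0, 0], [0, 0, 1, -1]]

The invariant factors of A (the non-unit diagonal entries of the Smith normal form of xI - A over ℚ[x]) are (x + 1)(x^3 + 4), each dividing the next. The characteristic polynomial is their product, (x + 1)(x^3 + 4).

The rational canonical form is the block-diagonal matrix of companion matrices C(f_i):
R = [[0, 0, 0, -4], [1, 0, 0, -4], [0, 1, 0, 0], [0, 0, 1, -1]].

Note the characteristic polynomial does not split into linear factors over ℚ, so A has no Jordan form over ℚ; the rational canonical form exists over any field.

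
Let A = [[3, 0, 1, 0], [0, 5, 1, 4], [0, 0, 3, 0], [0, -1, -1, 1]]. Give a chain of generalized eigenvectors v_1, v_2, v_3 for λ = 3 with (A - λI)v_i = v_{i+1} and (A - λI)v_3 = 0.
v_1 = [[1, 2, 1, -1]]^T, v_2 = [[1, 1, 0, -1]]^T, v_3 = [[0, -2, 0, 1]]^T

We seek v_1 ∈ ker((A - 3I)^3) \ ker((A - 3I)^2), then set v_{i+1} = (A - 3I) v_i.

One such chain is v_1 = [[1, 2, 1, -1]]^T, v_2 = [[1, 1, 0, -1]]^T, v_3 = [[0, -2, 0, 1]]^T. Check: (A - 3I) v_3 = [[0, 0, 0, 0]]^T = 0.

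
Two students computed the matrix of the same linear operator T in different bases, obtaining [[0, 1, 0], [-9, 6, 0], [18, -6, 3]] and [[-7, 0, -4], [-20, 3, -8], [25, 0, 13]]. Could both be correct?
Yes.

Two matrices over a field are similar if and only if they have the same invariant factors.

Both A and B have characteristic polynomial (x - 3)^3 and minimal polynomial (x - 3)^2. Computing further, both have invariant factors x - 3, (x - 3)^2. Hence A and B are similar.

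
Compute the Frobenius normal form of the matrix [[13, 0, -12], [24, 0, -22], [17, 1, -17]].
R = [[0, 0, -2], [1, 0, -5], [0, 1, -4]]

The invariant factors of A (the non-unit diagonal entries of the Smith normal form of xI - A over ℚ[x]) are (x + 1)^2(x + 2), each dividing the next. The characteristic polynomial is their product, (x + 1)^2(x + 2).

The rational canonical form is the block-diagonal matrix of companion matrices C(f_i):
R = [[0, 0, -2], [1, 0, -5], [0, 1, -4]].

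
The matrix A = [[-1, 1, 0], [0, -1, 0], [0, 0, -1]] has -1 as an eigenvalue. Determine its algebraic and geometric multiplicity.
The characteristic polynomial is (x + 1)^3, so the factor x + 1 appears with exponent 3: the algebraic multiplicity is 3.

rank(A + I) = 1, so the eigenspace has dimension 3 - 1 = 2: the geometric multiplicity is 2.

Since 2 < 3, A is not diagonalizable.

algebraic multiplicity 3, geometric multiplicity 2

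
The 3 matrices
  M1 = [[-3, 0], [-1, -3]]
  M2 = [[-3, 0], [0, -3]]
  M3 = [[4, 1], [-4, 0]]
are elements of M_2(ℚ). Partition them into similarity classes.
Characteristic polynomials: χ_{M1} = (x + 3)^2, χ_{M2} = (x + 3)^2, χ_{M3} = (x - 2)^2.

{M1}: invariant factors (x + 3)^2.

{M2}: invariant factors x + 3, x + 3.

{M3}: invariant factors (x - 2)^2.

Matrices are similar if and only if their invariant-factor lists agree; the partition into similarity classes is {M1}, {M2}, {M3}.

3 classes: {M1}, {M2}, {M3}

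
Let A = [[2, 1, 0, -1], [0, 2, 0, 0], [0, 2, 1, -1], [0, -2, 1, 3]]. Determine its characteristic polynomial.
χ_A(x) = (x - 2)^4

xI - A = [[x - 2, -1, 0, 1], [0, x - 2, 0, 0], [0, -2, x - 1, 1], [0, 2, -1, x - 3]].

Expanding det(xI - A) along the first row:
det(xI - A) = + (x - 2)·det([[x - 2, 0, 0], [-2, x - 1, 1], [2, -1, x - 3]]) - (-1)·det([[0, 0, 0], [0, x - 1, 1], [0, -1, x - 3]]) + (0)·det([[0, x - 2, 0], [0, -2, 1], [0, 2, x - 3]]) - (1)·det([[0, x - 2, 0], [0, -2, x - 1], [0, 2, -1]]).

Evaluating gives χ_A(x) = x^4 - 8x^3 + 24x^2 - 32x + 16 = (x - 2)^4.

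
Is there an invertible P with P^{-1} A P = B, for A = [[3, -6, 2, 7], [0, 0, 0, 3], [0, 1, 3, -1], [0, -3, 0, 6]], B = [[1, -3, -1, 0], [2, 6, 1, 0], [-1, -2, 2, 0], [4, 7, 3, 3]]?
Yes.

Two matrices over a field are similar if and only if they have the same invariant factors.

Both A and B have characteristic polynomial (x - 3)^4 and minimal polynomial (x - 3)^3. Computing further, both have invariant factors x - 3, (x - 3)^3. Hence A and B are similar.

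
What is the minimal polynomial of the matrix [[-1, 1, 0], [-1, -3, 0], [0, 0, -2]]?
The characteristic polynomial factors as (x + 2)^3. The minimal polynomial is ∏(x - λ)^{k_λ} where k_λ is the size of the largest Jordan block at λ.

For λ = -2: rank(A + 2I) = 1, and the largest Jordan block has size 2 (the smallest k with rank((A + 2I)^k) = rank((A + 2I)^(k+1))).

So m_A(x) = (x + 2)^2.

m_A(x) = (x + 2)^2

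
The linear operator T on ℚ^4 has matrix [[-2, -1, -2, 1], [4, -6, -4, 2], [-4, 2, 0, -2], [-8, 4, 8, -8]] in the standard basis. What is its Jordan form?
J = [[-4, 1, 0, 0], [0, -4, 0, 0], [0, 0, -4, 0], [0, 0, 0, -4]]

The characteristic polynomial is det(xI - A) = (x + 4)^4, so the eigenvalues are -4 (algebraic multiplicity 4).

For λ = -4: rank(A + 4I) = 1, rank((A + 4I)^2) = 0. The eigenspace has dimension 4 - 1 = 3, so there are 3 Jordan blocks; the rank sequence gives block sizes [2, 1, 1].

Assembling the blocks gives the Jordan form J above.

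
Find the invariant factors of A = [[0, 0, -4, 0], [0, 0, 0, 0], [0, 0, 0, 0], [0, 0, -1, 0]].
The Jordan structure of A has elementary divisors x^2, x, x. Arranging the block sizes at each eigenvalue in decreasing order and taking row products gives the invariant factors.

Invariant factors (smallest first, each dividing the next): x, x, x^2.

Check: the last factor x^2 is the minimal polynomial, and the product x^4 is the characteristic polynomial.

x, x, x^2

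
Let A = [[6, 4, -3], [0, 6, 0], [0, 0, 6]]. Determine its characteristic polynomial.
χ_A(x) = (x - 6)^3

xI - A = [[x - 6, -4, 3], [0, x - 6, 0], [0, 0, x - 6]].

Expanding det(xI - A) along the first row:
det(xI - A) = + (x - 6)·det([[x - 6, 0], [0, x - 6]]) - (-4)·det([[0, 0], [0, x - 6]]) + (3)·det([[0, x - 6], [0, 0]]).

Evaluating gives χ_A(x) = x^3 - 18x^2 + 108x - 216 = (x - 6)^3.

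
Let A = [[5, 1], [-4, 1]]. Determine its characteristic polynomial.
χ_A(x) = (x - 3)^2

xI - A = [[x - 5, -1], [4, x - 1]].

Expanding det(xI - A) along the first row:
det(xI - A) = + (x - 5)·det([[x - 1]]) - (-1)·det([[4]]).

Evaluating gives χ_A(x) = x^2 - 6x + 9 = (x - 3)^2.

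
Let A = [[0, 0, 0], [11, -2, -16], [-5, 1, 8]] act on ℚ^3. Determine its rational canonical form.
The invariant factors of A (the non-unit diagonal entries of the Smith normal form of xI - A over ℚ[x]) are x^2(x - 6), each dividing the next. The characteristic polynomial is their product, x^2(x - 6).

The rational canonical form is the block-diagonal matrix of companion matrices C(f_i):
R = [[0, 0, 0], [1, 0, 0], [0, 1, 6]].

R = [[0, 0, 0], [1, 0, 0], [0, 1, 6]]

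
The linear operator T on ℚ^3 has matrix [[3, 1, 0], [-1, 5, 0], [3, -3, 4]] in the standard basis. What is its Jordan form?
J = [[4, 1, 0], [0, 4, 0], [0, 0, 4]]

The characteristic polynomial is det(xI - A) = (x - 4)^3, so the eigenvalues are 4 (algebraic multiplicity 3).

For λ = 4: rank(A - 4I) = 1, rank((A - 4I)^2) = 0. The eigenspace has dimension 3 - 1 = 2, so there are 2 Jordan blocks; the rank sequence gives block sizes [2, 1].

Assembling the blocks gives the Jordan form J above.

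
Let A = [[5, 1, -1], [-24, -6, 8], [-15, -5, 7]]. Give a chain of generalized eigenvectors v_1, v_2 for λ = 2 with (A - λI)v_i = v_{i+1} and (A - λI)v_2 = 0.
We seek v_1 ∈ ker((A - 2I)^2) \ ker(A - 2I), then set v_{i+1} = (A - 2I) v_i.

One such chain is v_1 = [[0, 5, 4]]^T, v_2 = [[1, -8, -5]]^T. Check: (A - 2I) v_2 = [[0, 0, 0]]^T = 0.

v_1 = [[0, 5, 4]]^T, v_2 = [[1, -8, -5]]^T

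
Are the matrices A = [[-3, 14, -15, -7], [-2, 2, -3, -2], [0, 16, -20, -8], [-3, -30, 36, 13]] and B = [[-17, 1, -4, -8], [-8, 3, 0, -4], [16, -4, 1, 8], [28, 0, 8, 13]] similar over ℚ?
trace(A) = -8 but trace(B) = 0. The trace is a similarity invariant, so A and B are not similar.

No.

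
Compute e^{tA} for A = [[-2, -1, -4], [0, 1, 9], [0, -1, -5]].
A has Jordan form J = [[-2, 1, 0], [0, -2, 1], [0, 0, -2]] with A = PJP^{-1}, so e^{tA} = P e^{tJ} P^{-1}.

For a Jordan block J_k(λ), e^{tJ_k(λ)} = e^{λt} · (I + tN + t^2 N^2/2! + ... + t^{k-1} N^{k-1}/(k-1)!) where N is the nilpotent superdiagonal part.

Assembling the blocks and conjugating back gives the entries of e^{tA} as shown above.

e^{tA} = [[e^{-2*t}, t*(t - 2)*e^{-2*t}/2, t*(3*t - 8)*e^{-2*t}/2], [0, (3*t + 1)*e^{-2*t}, 9*t*e^{-2*t}], [0, -t*e^{-2*t}, (1 - 3*t)*e^{-2*t}]]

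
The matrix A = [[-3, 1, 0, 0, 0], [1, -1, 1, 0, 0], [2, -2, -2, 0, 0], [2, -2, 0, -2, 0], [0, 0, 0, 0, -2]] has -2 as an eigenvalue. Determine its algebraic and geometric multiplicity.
The characteristic polynomial is (x + 2)^5, so the factor x + 2 appears with exponent 5: the algebraic multiplicity is 5.

rank(A + 2I) = 2, so the eigenspace has dimension 5 - 2 = 3: the geometric multiplicity is 3.

Since 3 < 5, A is not diagonalizable.

algebraic multiplicity 5, geometric multiplicity 3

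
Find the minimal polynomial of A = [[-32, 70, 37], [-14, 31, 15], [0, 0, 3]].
The characteristic polynomial factors as (x - 3)^2(x + 4). The minimal polynomial is ∏(x - λ)^{k_λ} where k_λ is the size of the largest Jordan block at λ.

For λ = -4: rank(A + 4I) = 2, and the largest Jordan block has size 1 (the smallest k with rank((A + 4I)^k) = rank((A + 4I)^(k+1))).
For λ = 3: rank(A - 3I) = 2, and the largest Jordan block has size 2 (the smallest k with rank((A - 3I)^k) = rank((A - 3I)^(k+1))).

So m_A(x) = (x - 3)^2(x + 4).

m_A(x) = (x - 3)^2(x + 4)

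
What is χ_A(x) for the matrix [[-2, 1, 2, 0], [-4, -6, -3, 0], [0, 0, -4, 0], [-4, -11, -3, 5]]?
xI - A = [[x + 2, -1, -2, 0], [4, x + 6, 3, 0], [0, 0, x + 4, 0], [4, 11, 3, x - 5]].

Expanding det(xI - A) along the first row:
det(xI - A) = + (x + 2)·det([[x + 6, 3, 0], [0, x + 4, 0], [11, 3, x - 5]]) - (-1)·det([[4, 3, 0], [0, x + 4, 0], [4, 3, x - 5]]) + (-2)·det([[4, x + 6, 0], [0, 0, 0], [4, 11, x - 5]]) - (0)·det([[4, x + 6, 3], [0, 0, x + 4], [4, 11, 3]]).

Evaluating gives χ_A(x) = x^4 + 7x^3 - 12x^2 - 176x - 320 = (x - 5)(x + 4)^3.

χ_A(x) = (x - 5)(x + 4)^3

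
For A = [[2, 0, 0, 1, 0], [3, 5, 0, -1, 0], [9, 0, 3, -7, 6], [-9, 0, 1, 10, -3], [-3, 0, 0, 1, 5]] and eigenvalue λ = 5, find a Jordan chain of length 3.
We seek v_1 ∈ ker((A - 5I)^3) \ ker((A - 5I)^2), then set v_{i+1} = (A - 5I) v_i.

One such chain is v_1 = [[0, 0, -2, 0, -1]]^T, v_2 = [[0, 0, -2, 1, 0]]^T, v_3 = [[1, -1, -3, 3, 1]]^T. Check: (A - 5I) v_3 = [[0, 0, 0, 0, 0]]^T = 0.

v_1 = [[0, 0, -2, 0, -1]]^T, v_2 = [[0, 0, -2, 1, 0]]^T, v_3 = [[1, -1, -3, 3, 1]]^T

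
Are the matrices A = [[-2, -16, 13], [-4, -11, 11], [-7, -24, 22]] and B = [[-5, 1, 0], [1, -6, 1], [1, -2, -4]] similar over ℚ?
trace(A) = 9 but trace(B) = -15. The trace is a similarity invariant, so A and B are not similar.

No.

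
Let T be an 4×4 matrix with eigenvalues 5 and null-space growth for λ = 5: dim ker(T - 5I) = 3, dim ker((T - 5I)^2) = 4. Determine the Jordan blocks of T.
λ = 5: successive nullity increments [3, 1] count blocks of size ≥ k; block sizes are [2, 1, 1].

Jordan blocks: (5, 2), (5, 1), (5, 1)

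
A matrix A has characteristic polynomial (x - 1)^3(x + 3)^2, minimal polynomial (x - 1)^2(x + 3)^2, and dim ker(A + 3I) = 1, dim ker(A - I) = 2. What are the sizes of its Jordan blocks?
Jordan blocks: (-3, 2), (1, 2), (1, 1)

λ = -3: algebraic multiplicity 2 (exponent in χ_A), largest block size 2 (exponent in m_A), 1 block (geometric multiplicity). This forces block sizes [2].
λ = 1: algebraic multiplicity 3 (exponent in χ_A), largest block size 2 (exponent in m_A), 2 blocks (geometric multiplicity). These force block sizes [2, 1].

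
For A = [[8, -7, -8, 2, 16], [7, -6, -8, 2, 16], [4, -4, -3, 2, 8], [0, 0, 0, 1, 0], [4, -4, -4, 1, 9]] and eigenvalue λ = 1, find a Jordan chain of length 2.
v_1 = [[0, 1, -1, 0, 0]]^T, v_2 = [[1, 1, 0, 0, 0]]^T

We seek v_1 ∈ ker((A - I)^2) \ ker(A - I), then set v_{i+1} = (A - I) v_i.

One such chain is v_1 = [[0, 1, -1, 0, 0]]^T, v_2 = [[1, 1, 0, 0, 0]]^T. Check: (A - I) v_2 = [[0, 0, 0, 0, 0]]^T = 0.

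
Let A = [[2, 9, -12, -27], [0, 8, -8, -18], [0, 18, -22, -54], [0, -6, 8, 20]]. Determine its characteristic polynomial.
χ_A(x) = (x - 2)^4

xI - A = [[x - 2, -9, 12, 27], [0, x - 8, 8, 18], [0, -18, x + 22, 54], [0, 6, -8, x - 20]].

Expanding det(xI - A) along the first row:
det(xI - A) = + (x - 2)·det([[x - 8, 8, 18], [-18, x + 22, 54], [6, -8, x - 20]]) - (-9)·det([[0, 8, 18], [0, x + 22, 54], [0, -8, x - 20]]) + (12)·det([[0, x - 8, 18], [0, -18, 54], [0, 6, x - 20]]) - (27)·det([[0, x - 8, 8], [0, -18, x + 22], [0, 6, -8]]).

Evaluating gives χ_A(x) = x^4 - 8x^3 + 24x^2 - 32x + 16 = (x - 2)^4.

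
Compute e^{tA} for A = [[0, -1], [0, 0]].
A has Jordan form J = [[0, 1], [0, 0]] with A = PJP^{-1}, so e^{tA} = P e^{tJ} P^{-1}.

For a Jordan block J_k(λ), e^{tJ_k(λ)} = e^{λt} · (I + tN + t^2 N^2/2! + ... + t^{k-1} N^{k-1}/(k-1)!) where N is the nilpotent superdiagonal part.

Assembling the blocks and conjugating back gives the entries of e^{tA} as shown above.

e^{tA} = [[1, -t], [0, 1]]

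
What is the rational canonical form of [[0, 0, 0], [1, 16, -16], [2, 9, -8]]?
R = [[0, 0, 0], [1, 0, -16], [0, 1, 8]]

The invariant factors of A (the non-unit diagonal entries of the Smith normal form of xI - A over ℚ[x]) are x(x - 4)^2, each dividing the next. The characteristic polynomial is their product, x(x - 4)^2.

The rational canonical form is the block-diagonal matrix of companion matrices C(f_i):
R = [[0, 0, 0], [1, 0, -16], [0, 1, 8]].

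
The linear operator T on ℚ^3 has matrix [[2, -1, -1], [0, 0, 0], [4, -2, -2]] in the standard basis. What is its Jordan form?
The characteristic polynomial is det(xI - A) = x^3, so the eigenvalues are 0 (algebraic multiplicity 3).

For λ = 0: rank(A) = 1, rank(A^2) = 0. The eigenspace has dimension 3 - 1 = 2, so there are 2 Jordan blocks; the rank sequence gives block sizes [2, 1].

Assembling the blocks gives the Jordan form J above.

J = [[0, 1, 0], [0, 0, 0], [0, 0, 0]]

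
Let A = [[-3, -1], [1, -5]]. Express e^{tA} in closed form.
e^{tA} = [[(t + 1)*e^{-4*t}, -t*e^{-4*t}], [t*e^{-4*t}, (1 - t)*e^{-4*t}]]

A has Jordan form J = [[-4, 1], [0, -4]] with A = PJP^{-1}, so e^{tA} = P e^{tJ} P^{-1}.

For a Jordan block J_k(λ), e^{tJ_k(λ)} = e^{λt} · (I + tN + t^2 N^2/2! + ... + t^{k-1} N^{k-1}/(k-1)!) where N is the nilpotent superdiagonal part.

Assembling the blocks and conjugating back gives the entries of e^{tA} as shown above.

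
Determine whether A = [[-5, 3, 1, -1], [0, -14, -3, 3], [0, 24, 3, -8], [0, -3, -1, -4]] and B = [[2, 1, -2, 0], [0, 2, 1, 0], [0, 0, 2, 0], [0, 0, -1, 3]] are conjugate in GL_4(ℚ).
No.

trace(A) = -20 but trace(B) = 9. The trace is a similarity invariant, so A and B are not similar.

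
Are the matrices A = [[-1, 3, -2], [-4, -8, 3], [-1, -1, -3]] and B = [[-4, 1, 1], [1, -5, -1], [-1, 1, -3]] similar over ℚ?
Two matrices over a field are similar if and only if they have the same invariant factors.

Both A and B have characteristic polynomial (x + 4)^3 and minimal polynomial (x + 4)^3. Computing further, both have invariant factors (x + 4)^3. Hence A and B are similar.

Yes.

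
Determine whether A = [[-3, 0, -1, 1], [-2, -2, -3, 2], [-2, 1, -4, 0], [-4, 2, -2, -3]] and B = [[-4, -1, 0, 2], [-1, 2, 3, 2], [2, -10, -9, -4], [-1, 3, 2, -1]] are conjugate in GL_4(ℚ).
Yes.

Two matrices over a field are similar if and only if they have the same invariant factors.

Both A and B have characteristic polynomial (x + 3)^4 and minimal polynomial (x + 3)^3. Computing further, both have invariant factors x + 3, (x + 3)^3. Hence A and B are similar.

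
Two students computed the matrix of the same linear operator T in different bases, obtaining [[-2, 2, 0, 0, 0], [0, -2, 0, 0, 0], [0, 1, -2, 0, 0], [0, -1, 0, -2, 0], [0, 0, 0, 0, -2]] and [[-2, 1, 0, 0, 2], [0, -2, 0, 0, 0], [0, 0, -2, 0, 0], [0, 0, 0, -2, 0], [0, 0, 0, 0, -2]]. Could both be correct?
Yes.

Two matrices over a field are similar if and only if they have the same invariant factors.

Both A and B have characteristic polynomial (x + 2)^5 and minimal polynomial (x + 2)^2. Computing further, both have invariant factors x + 2, x + 2, x + 2, (x + 2)^2. Hence A and B are similar.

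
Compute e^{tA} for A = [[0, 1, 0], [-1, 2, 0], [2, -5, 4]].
e^{tA} = [[(1 - t)*e^{t}, t*e^{t}, 0], [-t*e^{t}, (t + 1)*e^{t}, 0], [(-t + e^{3*t} - 1)*e^{t}, (t - 2*e^{3*t} + 2)*e^{t}, e^{4*t}]]

A has Jordan form J = [[1, 1, 0], [0, 1, 0], [0, 0, 4]] with A = PJP^{-1}, so e^{tA} = P e^{tJ} P^{-1}.

For a Jordan block J_k(λ), e^{tJ_k(λ)} = e^{λt} · (I + tN + t^2 N^2/2! + ... + t^{k-1} N^{k-1}/(k-1)!) where N is the nilpotent superdiagonal part.

Assembling the blocks and conjugating back gives the entries of e^{tA} as shown above.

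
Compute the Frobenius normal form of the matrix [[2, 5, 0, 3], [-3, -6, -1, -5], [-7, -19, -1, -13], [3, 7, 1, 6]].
R = [[1, 0, 0, 0], [0, 0, 0, -2], [0, 1, 0, 3], [0, 0, 1, 0]]

The invariant factors of A (the non-unit diagonal entries of the Smith normal form of xI - A over ℚ[x]) are x - 1, (x - 1)^2(x + 2), each dividing the next. The characteristic polynomial is their product, (x - 1)^3(x + 2).

The rational canonical form is the block-diagonal matrix of companion matrices C(f_i):
R = [[1, 0, 0, 0], [0, 0, 0, -2], [0, 1, 0, 3], [0, 0, 1, 0]].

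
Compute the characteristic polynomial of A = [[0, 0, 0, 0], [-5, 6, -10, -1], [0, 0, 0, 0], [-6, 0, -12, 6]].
χ_A(x) = x^2(x - 6)^2

xI - A = [[x, 0, 0, 0], [5, x - 6, 10, 1], [0, 0, x, 0], [6, 0, 12, x - 6]].

Expanding det(xI - A) along the first row:
det(xI - A) = + (x)·det([[x - 6, 10, 1], [0, x, 0], [0, 12, x - 6]]) - (0)·det([[5, 10, 1], [0, x, 0], [6, 12, x - 6]]) + (0)·det([[5, x - 6, 1], [0, 0, 0], [6, 0, x - 6]]) - (0)·det([[5, x - 6, 10], [0, 0, x], [6, 0, 12]]).

Evaluating gives χ_A(x) = x^4 - 12x^3 + 36x^2 = x^2(x - 6)^2.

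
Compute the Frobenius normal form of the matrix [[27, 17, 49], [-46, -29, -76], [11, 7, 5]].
The invariant factors of A (the non-unit diagonal entries of the Smith normal form of xI - A over ℚ[x]) are x(x - 6)(x + 3), each dividing the next. The characteristic polynomial is their product, x(x - 6)(x + 3).

The rational canonical form is the block-diagonal matrix of companion matrices C(f_i):
R = [[0, 0, 0], [1, 0, 18], [0, 1, 3]].

R = [[0, 0, 0], [1, 0, 18], [0, 1, 3]]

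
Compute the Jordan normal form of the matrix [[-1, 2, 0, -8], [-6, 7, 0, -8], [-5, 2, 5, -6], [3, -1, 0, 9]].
J = [[5, 1, 0, 0], [0, 5, 0, 0], [0, 0, 5, 1], [0, 0, 0, 5]]

The characteristic polynomial is det(xI - A) = (x - 5)^4, so the eigenvalues are 5 (algebraic multiplicity 4).

For λ = 5: rank(A - 5I) = 2, rank((A - 5I)^2) = 0. The eigenspace has dimension 4 - 2 = 2, so there are 2 Jordan blocks; the rank sequence gives block sizes [2, 2].

Assembling the blocks gives the Jordan form J above.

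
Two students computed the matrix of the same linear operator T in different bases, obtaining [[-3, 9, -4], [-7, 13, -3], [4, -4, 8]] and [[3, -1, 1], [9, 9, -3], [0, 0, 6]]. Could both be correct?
Both have characteristic polynomial (x - 6)^3, but the minimal polynomial of A is (x - 6)^3 while the minimal polynomial of B is (x - 6)^2. The minimal polynomial is a similarity invariant, so A and B are not similar.

No.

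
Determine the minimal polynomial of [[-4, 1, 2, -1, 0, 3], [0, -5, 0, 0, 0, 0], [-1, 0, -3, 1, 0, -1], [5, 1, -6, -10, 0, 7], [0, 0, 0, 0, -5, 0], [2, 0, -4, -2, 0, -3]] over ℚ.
m_A(x) = (x + 5)^2

The characteristic polynomial factors as (x + 5)^6. The minimal polynomial is ∏(x - λ)^{k_λ} where k_λ is the size of the largest Jordan block at λ.

For λ = -5: rank(A + 5I) = 2, and the largest Jordan block has size 2 (the smallest k with rank((A + 5I)^k) = rank((A + 5I)^(k+1))).

So m_A(x) = (x + 5)^2.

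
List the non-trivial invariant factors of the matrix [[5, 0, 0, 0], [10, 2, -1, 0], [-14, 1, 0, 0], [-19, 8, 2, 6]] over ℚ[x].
The Jordan structure of A has elementary divisors (x - 1)^2, (x - 5), (x - 6). Arranging the block sizes at each eigenvalue in decreasing order and taking row products gives the invariant factors.

Invariant factors (smallest first, each dividing the next): (x - 6)(x - 5)(x - 1)^2.

Check: the last factor (x - 6)(x - 5)(x - 1)^2 is the minimal polynomial, and the product (x - 6)(x - 5)(x - 1)^2 is the characteristic polynomial.

(x - 6)(x - 5)(x - 1)^2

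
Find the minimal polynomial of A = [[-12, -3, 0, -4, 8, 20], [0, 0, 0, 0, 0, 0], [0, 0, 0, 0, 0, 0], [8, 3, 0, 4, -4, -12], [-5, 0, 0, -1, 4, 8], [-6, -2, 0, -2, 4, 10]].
m_A(x) = x^2(x - 2)^2

The characteristic polynomial factors as x^3(x - 2)^3. The minimal polynomial is ∏(x - λ)^{k_λ} where k_λ is the size of the largest Jordan block at λ.

For λ = 0: rank(A) = 4, and the largest Jordan block has size 2 (the smallest k with rank(A^k) = rank(A^(k+1))).
For λ = 2: rank(A - 2I) = 4, and the largest Jordan block has size 2 (the smallest k with rank((A - 2I)^k) = rank((A - 2I)^(k+1))).

So m_A(x) = x^2(x - 2)^2.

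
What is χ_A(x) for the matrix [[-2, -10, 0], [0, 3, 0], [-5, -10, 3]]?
xI - A = [[x + 2, 10, 0], [0, x - 3, 0], [5, 10, x - 3]].

Expanding det(xI - A) along the first row:
det(xI - A) = + (x + 2)·det([[x - 3, 0], [10, x - 3]]) - (10)·det([[0, 0], [5, x - 3]]) + (0)·det([[0, x - 3], [5, 10]]).

Evaluating gives χ_A(x) = x^3 - 4x^2 - 3x + 18 = (x - 3)^2(x + 2).

χ_A(x) = (x - 3)^2(x + 2)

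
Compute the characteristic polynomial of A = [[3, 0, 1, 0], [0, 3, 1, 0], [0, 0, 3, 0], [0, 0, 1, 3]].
xI - A = [[x - 3, 0, -1, 0], [0, x - 3, -1, 0], [0, 0, x - 3, 0], [0, 0, -1, x - 3]].

Expanding det(xI - A) along the first row:
det(xI - A) = + (x - 3)·det([[x - 3, -1, 0], [0, x - 3, 0], [0, -1, x - 3]]) - (0)·det([[0, -1, 0], [0, x - 3, 0], [0, -1, x - 3]]) + (-1)·det([[0, x - 3, 0], [0, 0, 0], [0, 0, x - 3]]) - (0)·det([[0, x - 3, -1], [0, 0, x - 3], [0, 0, -1]]).

Evaluating gives χ_A(x) = x^4 - 12x^3 + 54x^2 - 108x + 81 = (x - 3)^4.

χ_A(x) = (x - 3)^4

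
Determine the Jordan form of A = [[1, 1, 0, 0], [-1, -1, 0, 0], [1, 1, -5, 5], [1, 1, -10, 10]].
The characteristic polynomial is det(xI - A) = x^3(x - 5), so the eigenvalues are 0 (algebraic multiplicity 3), 5 (algebraic multiplicity 1).

For λ = 0: rank(A) = 2, rank(A^2) = 1. The eigenspace has dimension 4 - 2 = 2, so there are 2 Jordan blocks; the rank sequence gives block sizes [2, 1].

For λ = 5: algebraic multiplicity 1 gives one 1×1 block.

Assembling the blocks gives the Jordan form J above.

J = [[0, 1, 0, 0], [0, 0, 0, 0], [0, 0, 0, 0], [0, 0, 0, 5]]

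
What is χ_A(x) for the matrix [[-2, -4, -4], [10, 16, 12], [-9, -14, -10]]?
χ_A(x) = x^2(x - 4)

xI - A = [[x + 2, 4, 4], [-10, x - 16, -12], [9, 14, x + 10]].

Expanding det(xI - A) along the first row:
det(xI - A) = + (x + 2)·det([[x - 16, -12], [14, x + 10]]) - (4)·det([[-10, -12], [9, x + 10]]) + (4)·det([[-10, x - 16], [9, 14]]).

Evaluating gives χ_A(x) = x^3 - 4x^2 = x^2(x - 4).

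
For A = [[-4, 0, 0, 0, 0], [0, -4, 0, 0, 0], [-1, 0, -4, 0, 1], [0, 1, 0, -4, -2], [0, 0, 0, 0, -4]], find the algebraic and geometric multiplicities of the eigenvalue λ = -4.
The characteristic polynomial is (x + 4)^5, so the factor x + 4 appears with exponent 5: the algebraic multiplicity is 5.

rank(A + 4I) = 2, so the eigenspace has dimension 5 - 2 = 3: the geometric multiplicity is 3.

Since 3 < 5, A is not diagonalizable.

algebraic multiplicity 5, geometric multiplicity 3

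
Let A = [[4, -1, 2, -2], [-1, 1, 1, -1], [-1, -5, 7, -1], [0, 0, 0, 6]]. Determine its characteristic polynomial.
χ_A(x) = (x - 6)^2(x - 3)^2

xI - A = [[x - 4, 1, -2, 2], [1, x - 1, -1, 1], [1, 5, x - 7, 1], [0, 0, 0, x - 6]].

Expanding det(xI - A) along the first row:
det(xI - A) = + (x - 4)·det([[x - 1, -1, 1], [5, x - 7, 1], [0, 0, x - 6]]) - (1)·det([[1, -1, 1], [1, x - 7, 1], [0, 0, x - 6]]) + (-2)·det([[1, x - 1, 1], [1, 5, 1], [0, 0, x - 6]]) - (2)·det([[1, x - 1, -1], [1, 5, x - 7], [0, 0, 0]]).

Evaluating gives χ_A(x) = x^4 - 18x^3 + 117x^2 - 324x + 324 = (x - 6)^2(x - 3)^2.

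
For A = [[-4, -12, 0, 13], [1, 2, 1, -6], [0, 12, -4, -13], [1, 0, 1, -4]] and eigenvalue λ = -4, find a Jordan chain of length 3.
v_1 = [[-2, 0, 3, 0]]^T, v_2 = [[0, 1, 0, 1]]^T, v_3 = [[1, 0, -1, 0]]^T

We seek v_1 ∈ ker((A + 4I)^3) \ ker((A + 4I)^2), then set v_{i+1} = (A + 4I) v_i.

One such chain is v_1 = [[-2, 0, 3, 0]]^T, v_2 = [[0, 1, 0, 1]]^T, v_3 = [[1, 0, -1, 0]]^T. Check: (A + 4I) v_3 = [[0, 0, 0, 0]]^T = 0.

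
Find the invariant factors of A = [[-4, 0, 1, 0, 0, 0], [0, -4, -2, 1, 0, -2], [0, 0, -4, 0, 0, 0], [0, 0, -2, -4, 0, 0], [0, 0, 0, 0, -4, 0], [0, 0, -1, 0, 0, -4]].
x + 4, x + 4, (x + 4)^2, (x + 4)^2

The Jordan structure of A has elementary divisors (x + 4)^2, (x + 4)^2, (x + 4), (x + 4). Arranging the block sizes at each eigenvalue in decreasing order and taking row products gives the invariant factors.

Invariant factors (smallest first, each dividing the next): x + 4, x + 4, (x + 4)^2, (x + 4)^2.

Check: the last factor (x + 4)^2 is the minimal polynomial, and the product (x + 4)^6 is the characteristic polynomial.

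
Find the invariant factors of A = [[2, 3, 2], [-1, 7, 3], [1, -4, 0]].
(x - 3)^3

The Jordan structure of A has elementary divisors (x - 3)^3. Arranging the block sizes at each eigenvalue in decreasing order and taking row products gives the invariant factors.

Invariant factors (smallest first, each dividing the next): (x - 3)^3.

Check: the last factor (x - 3)^3 is the minimal polynomial, and the product (x - 3)^3 is the characteristic polynomial.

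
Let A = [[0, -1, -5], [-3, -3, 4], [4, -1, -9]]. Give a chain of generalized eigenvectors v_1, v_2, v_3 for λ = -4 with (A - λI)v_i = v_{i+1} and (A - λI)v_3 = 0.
We seek v_1 ∈ ker((A + 4I)^3) \ ker((A + 4I)^2), then set v_{i+1} = (A + 4I) v_i.

One such chain is v_1 = [[4, 0, 3]]^T, v_2 = [[1, 0, 1]]^T, v_3 = [[-1, 1, -1]]^T. Check: (A + 4I) v_3 = [[0, 0, 0]]^T = 0.

v_1 = [[4, 0, 3]]^T, v_2 = [[1, 0, 1]]^T, v_3 = [[-1, 1, -1]]^T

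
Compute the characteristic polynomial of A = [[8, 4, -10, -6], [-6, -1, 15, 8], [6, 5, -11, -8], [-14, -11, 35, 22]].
xI - A = [[x - 8, -4, 10, 6], [6, x + 1, -15, -8], [-6, -5, x + 11, 8], [14, 11, -35, x - 22]].

Expanding det(xI - A) along the first row:
det(xI - A) = + (x - 8)·det([[x + 1, -15, -8], [-5, x + 11, 8], [11, -35, x - 22]]) - (-4)·det([[6, -15, -8], [-6, x + 11, 8], [14, -35, x - 22]]) + (10)·det([[6, x + 1, -8], [-6, -5, 8], [14, 11, x - 22]]) - (6)·det([[6, x + 1, -15], [-6, -5, x + 11], [14, 11, -35]]).

Evaluating gives χ_A(x) = x^4 - 18x^3 + 120x^2 - 352x + 384 = (x - 6)(x - 4)^3.

χ_A(x) = (x - 6)(x - 4)^3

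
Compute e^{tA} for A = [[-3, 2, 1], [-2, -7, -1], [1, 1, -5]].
e^{tA} = [[(t^2 + 4*t + 2)*e^{-5*t}/2, t*(t + 4)*e^{-5*t}/2, t*e^{-5*t}], [t*(-t - 4)*e^{-5*t}/2, (-t^2 - 4*t + 2)*e^{-5*t}/2, -t*e^{-5*t}], [t*e^{-5*t}, t*e^{-5*t}, e^{-5*t}]]

A has Jordan form J = [[-5, 1, 0], [0, -5, 1], [0, 0, -5]] with A = PJP^{-1}, so e^{tA} = P e^{tJ} P^{-1}.

For a Jordan block J_k(λ), e^{tJ_k(λ)} = e^{λt} · (I + tN + t^2 N^2/2! + ... + t^{k-1} N^{k-1}/(k-1)!) where N is the nilpotent superdiagonal part.

Assembling the blocks and conjugating back gives the entries of e^{tA} as shown above.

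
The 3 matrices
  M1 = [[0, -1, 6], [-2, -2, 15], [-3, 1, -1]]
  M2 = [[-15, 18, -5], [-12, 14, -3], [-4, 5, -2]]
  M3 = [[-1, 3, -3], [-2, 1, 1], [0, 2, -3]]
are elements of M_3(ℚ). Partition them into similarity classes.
1 class: {M1, M2, M3}

Characteristic polynomials: χ_{M1} = (x + 1)^3, χ_{M2} = (x + 1)^3, χ_{M3} = (x + 1)^3.

{M1, M2, M3}: invariant factors (x + 1)^3.

Matrices are similar if and only if their invariant-factor lists agree; the partition into similarity classes is {M1, M2, M3}.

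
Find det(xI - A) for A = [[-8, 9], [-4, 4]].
χ_A(x) = (x + 2)^2

xI - A = [[x + 8, -9], [4, x - 4]].

Expanding det(xI - A) along the first row:
det(xI - A) = + (x + 8)·det([[x - 4]]) - (-9)·det([[4]]).

Evaluating gives χ_A(x) = x^2 + 4x + 4 = (x + 2)^2.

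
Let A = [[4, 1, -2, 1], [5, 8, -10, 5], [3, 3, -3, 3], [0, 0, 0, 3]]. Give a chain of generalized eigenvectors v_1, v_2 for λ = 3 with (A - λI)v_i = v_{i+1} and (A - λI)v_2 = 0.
v_1 = [[0, -3, -1, 2]]^T, v_2 = [[1, 5, 3, 0]]^T

We seek v_1 ∈ ker((A - 3I)^2) \ ker(A - 3I), then set v_{i+1} = (A - 3I) v_i.

One such chain is v_1 = [[0, -3, -1, 2]]^T, v_2 = [[1, 5, 3, 0]]^T. Check: (A - 3I) v_2 = [[0, 0, 0, 0]]^T = 0.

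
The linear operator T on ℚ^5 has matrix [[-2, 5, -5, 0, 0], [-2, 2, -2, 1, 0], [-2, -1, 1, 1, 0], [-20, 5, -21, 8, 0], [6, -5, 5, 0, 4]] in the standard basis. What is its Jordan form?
The characteristic polynomial is det(xI - A) = (x - 4)^3(x - 3)(x + 2), so the eigenvalues are -2 (algebraic multiplicity 1), 3 (algebraic multiplicity 1), 4 (algebraic multiplicity 3).

For λ = -2: algebraic multiplicity 1 gives one 1×1 block.

For λ = 3: algebraic multiplicity 1 gives one 1×1 block.

For λ = 4: rank(A - 4I) = 3, rank((A - 4I)^2) = 2. The eigenspace has dimension 5 - 3 = 2, so there are 2 Jordan blocks; the rank sequence gives block sizes [2, 1].

Assembling the blocks gives the Jordan form J above.

J = [[-2, 0, 0, 0, 0], [0, 3, 0, 0, 0], [0, 0, 4, 1, 0], [0, 0, 0, 4, 0], [0, 0, 0, 0, 4]]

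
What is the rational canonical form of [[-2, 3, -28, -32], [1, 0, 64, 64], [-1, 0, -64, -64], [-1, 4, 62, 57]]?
R = [[0, 0, 0, 0], [1, 0, 0, 25], [0, 1, 0, -15], [0, 0, 1, -9]]

The invariant factors of A (the non-unit diagonal entries of the Smith normal form of xI - A over ℚ[x]) are x(x - 1)(x + 5)^2, each dividing the next. The characteristic polynomial is their product, x(x - 1)(x + 5)^2.

The rational canonical form is the block-diagonal matrix of companion matrices C(f_i):
R = [[0, 0, 0, 0], [1, 0, 0, 25], [0, 1, 0, -15], [0, 0, 1, -9]].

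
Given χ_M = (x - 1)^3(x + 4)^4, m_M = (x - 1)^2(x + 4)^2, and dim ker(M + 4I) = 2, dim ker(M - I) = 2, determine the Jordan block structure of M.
λ = -4: algebraic multiplicity 4 (exponent in χ_M), largest block size 2 (exponent in m_M), 2 blocks (geometric multiplicity). These force block sizes [2, 2].
λ = 1: algebraic multiplicity 3 (exponent in χ_M), largest block size 2 (exponent in m_M), 2 blocks (geometric multiplicity). These force block sizes [2, 1].

Jordan blocks: (-4, 2), (-4, 2), (1, 2), (1, 1)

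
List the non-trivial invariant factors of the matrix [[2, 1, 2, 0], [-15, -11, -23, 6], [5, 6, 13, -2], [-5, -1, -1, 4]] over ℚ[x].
The Jordan structure of A has elementary divisors (x - 2)^3, (x - 2). Arranging the block sizes at each eigenvalue in decreasing order and taking row products gives the invariant factors.

Invariant factors (smallest first, each dividing the next): x - 2, (x - 2)^3.

Check: the last factor (x - 2)^3 is the minimal polynomial, and the product (x - 2)^4 is the characteristic polynomial.

x - 2, (x - 2)^3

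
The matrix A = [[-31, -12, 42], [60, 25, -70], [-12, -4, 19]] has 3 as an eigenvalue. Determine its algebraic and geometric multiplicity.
algebraic multiplicity 1, geometric multiplicity 1

The characteristic polynomial is (x - 5)^2(x - 3), so the factor x - 3 appears with exponent 1: the algebraic multiplicity is 1.

rank(A - 3I) = 2, so the eigenspace has dimension 3 - 2 = 1: the geometric multiplicity is 1.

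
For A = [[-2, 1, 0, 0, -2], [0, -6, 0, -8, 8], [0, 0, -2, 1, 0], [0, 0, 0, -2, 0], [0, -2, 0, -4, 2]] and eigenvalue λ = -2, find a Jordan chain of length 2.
v_1 = [[-2, 3, 1, 0, 1]]^T, v_2 = [[1, -4, 0, 0, -2]]^T

We seek v_1 ∈ ker((A + 2I)^2) \ ker(A + 2I), then set v_{i+1} = (A + 2I) v_i.

One such chain is v_1 = [[-2, 3, 1, 0, 1]]^T, v_2 = [[1, -4, 0, 0, -2]]^T. Check: (A + 2I) v_2 = [[0, 0, 0, 0, 0]]^T = 0.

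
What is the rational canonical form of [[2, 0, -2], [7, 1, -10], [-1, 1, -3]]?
The invariant factors of A (the non-unit diagonal entries of the Smith normal form of xI - A over ℚ[x]) are (x + 1)(x^2 - x + 2), each dividing the next. The characteristic polynomial is their product, (x + 1)(x^2 - x + 2).

The rational canonical form is the block-diagonal matrix of companion matrices C(f_i):
R = [[0, 0, -2], [1, 0, -1], [0, 1, 0]].

Note the characteristic polynomial does not split into linear factors over ℚ, so A has no Jordan form over ℚ; the rational canonical form exists over any field.

R = [[0, 0, -2], [1, 0, -1], [0, 1, 0]]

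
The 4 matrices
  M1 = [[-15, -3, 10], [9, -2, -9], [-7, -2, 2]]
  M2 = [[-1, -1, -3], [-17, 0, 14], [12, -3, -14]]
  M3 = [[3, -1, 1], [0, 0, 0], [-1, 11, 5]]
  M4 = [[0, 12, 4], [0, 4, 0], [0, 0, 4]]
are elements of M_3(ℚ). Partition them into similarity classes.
Characteristic polynomials: χ_{M1} = (x + 5)^3, χ_{M2} = (x + 5)^3, χ_{M3} = x(x - 4)^2, χ_{M4} = x(x - 4)^2.

{M1, M2}: invariant factors (x + 5)^3.

{M3}: invariant factors x(x - 4)^2.

{M4}: invariant factors x - 4, x(x - 4).

Matrices are similar if and only if their invariant-factor lists agree; the partition into similarity classes is {M1, M2}, {M3}, {M4}.

3 classes: {M1, M2}, {M3}, {M4}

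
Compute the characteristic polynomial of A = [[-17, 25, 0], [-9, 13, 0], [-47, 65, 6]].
χ_A(x) = (x - 6)(x + 2)^2

xI - A = [[x + 17, -25, 0], [9, x - 13, 0], [47, -65, x - 6]].

Expanding det(xI - A) along the first row:
det(xI - A) = + (x + 17)·det([[x - 13, 0], [-65, x - 6]]) - (-25)·det([[9, 0], [47, x - 6]]) + (0)·det([[9, x - 13], [47, -65]]).

Evaluating gives χ_A(x) = x^3 - 2x^2 - 20x - 24 = (x - 6)(x + 2)^2.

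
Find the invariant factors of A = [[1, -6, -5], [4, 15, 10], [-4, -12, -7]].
The Jordan structure of A has elementary divisors (x - 3)^2, (x - 3). Arranging the block sizes at each eigenvalue in decreasing order and taking row products gives the invariant factors.

Invariant factors (smallest first, each dividing the next): x - 3, (x - 3)^2.

Check: the last factor (x - 3)^2 is the minimal polynomial, and the product (x - 3)^3 is the characteristic polynomial.

x - 3, (x - 3)^2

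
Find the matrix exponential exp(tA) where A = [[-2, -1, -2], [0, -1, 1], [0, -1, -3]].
e^{tA} = [[e^{-2*t}, t*(t - 2)*e^{-2*t}/2, t*(t - 4)*e^{-2*t}/2], [0, (t + 1)*e^{-2*t}, t*e^{-2*t}], [0, -t*e^{-2*t}, (1 - t)*e^{-2*t}]]

A has Jordan form J = [[-2, 1, 0], [0, -2, 1], [0, 0, -2]] with A = PJP^{-1}, so e^{tA} = P e^{tJ} P^{-1}.

For a Jordan block J_k(λ), e^{tJ_k(λ)} = e^{λt} · (I + tN + t^2 N^2/2! + ... + t^{k-1} N^{k-1}/(k-1)!) where N is the nilpotent superdiagonal part.

Assembling the blocks and conjugating back gives the entries of e^{tA} as shown above.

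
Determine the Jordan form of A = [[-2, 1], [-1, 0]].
J = [[-1, 1], [0, -1]]

The characteristic polynomial is det(xI - A) = (x + 1)^2, so the eigenvalues are -1 (algebraic multiplicity 2).

For λ = -1: rank(A + I) = 1, rank((A + I)^2) = 0. The eigenspace has dimension 2 - 1 = 1, so there is 1 Jordan block; the rank sequence gives block sizes [2].

Assembling the blocks gives the Jordan form J above.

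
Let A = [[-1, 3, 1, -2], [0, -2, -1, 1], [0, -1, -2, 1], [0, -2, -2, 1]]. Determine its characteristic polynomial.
xI - A = [[x + 1, -3, -1, 2], [0, x + 2, 1, -1], [0, 1, x + 2, -1], [0, 2, 2, x - 1]].

Expanding det(xI - A) along the first row:
det(xI - A) = + (x + 1)·det([[x + 2, 1, -1], [1, x + 2, -1], [2, 2, x - 1]]) - (-3)·det([[0, 1, -1], [0, x + 2, -1], [0, 2, x - 1]]) + (-1)·det([[0, x + 2, -1], [0, 1, -1], [0, 2, x - 1]]) - (2)·det([[0, x + 2, 1], [0, 1, x + 2], [0, 2, 2]]).

Evaluating gives χ_A(x) = x^4 + 4x^3 + 6x^2 + 4x + 1 = (x + 1)^4.

χ_A(x) = (x + 1)^4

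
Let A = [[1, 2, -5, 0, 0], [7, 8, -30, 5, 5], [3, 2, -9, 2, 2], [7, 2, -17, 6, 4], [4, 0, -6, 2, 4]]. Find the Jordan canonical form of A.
The characteristic polynomial is det(xI - A) = (x - 2)^5, so the eigenvalues are 2 (algebraic multiplicity 5).

For λ = 2: rank(A - 2I) = 2, rank((A - 2I)^2) = 0. The eigenspace has dimension 5 - 2 = 3, so there are 3 Jordan blocks; the rank sequence gives block sizes [2, 2, 1].

Assembling the blocks gives the Jordan form J above.

J = [[2, 1, 0, 0, 0], [0, 2, 0, 0, 0], [0, 0, 2, 1, 0], [0, 0, 0, 2, 0], [0, 0, 0, 0, 2]]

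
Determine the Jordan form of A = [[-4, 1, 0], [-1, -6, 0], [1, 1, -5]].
The characteristic polynomial is det(xI - A) = (x + 5)^3, so the eigenvalues are -5 (algebraic multiplicity 3).

For λ = -5: rank(A + 5I) = 1, rank((A + 5I)^2) = 0. The eigenspace has dimension 3 - 1 = 2, so there are 2 Jordan blocks; the rank sequence gives block sizes [2, 1].

Assembling the blocks gives the Jordan form J above.

J = [[-5, 1, 0], [0, -5, 0], [0, 0, -5]]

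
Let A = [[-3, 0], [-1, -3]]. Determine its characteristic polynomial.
χ_A(x) = (x + 3)^2

xI - A = [[x + 3, 0], [1, x + 3]].

Expanding det(xI - A) along the first row:
det(xI - A) = + (x + 3)·det([[x + 3]]) - (0)·det([[1]]).

Evaluating gives χ_A(x) = x^2 + 6x + 9 = (x + 3)^2.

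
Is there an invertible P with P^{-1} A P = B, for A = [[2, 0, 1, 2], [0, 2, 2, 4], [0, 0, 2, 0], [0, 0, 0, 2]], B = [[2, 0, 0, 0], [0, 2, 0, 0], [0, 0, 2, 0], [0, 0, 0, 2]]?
No.

Both have characteristic polynomial (x - 2)^4, but the minimal polynomial of A is (x - 2)^2 while the minimal polynomial of B is x - 2. The minimal polynomial is a similarity invariant, so A and B are not similar.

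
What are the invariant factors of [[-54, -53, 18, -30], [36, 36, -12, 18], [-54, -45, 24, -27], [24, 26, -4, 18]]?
The Jordan structure of A has elementary divisors (x - 6)^2, (x - 6)^2. Arranging the block sizes at each eigenvalue in decreasing order and taking row products gives the invariant factors.

Invariant factors (smallest first, each dividing the next): (x - 6)^2, (x - 6)^2.

Check: the last factor (x - 6)^2 is the minimal polynomial, and the product (x - 6)^4 is the characteristic polynomial.

(x - 6)^2, (x - 6)^2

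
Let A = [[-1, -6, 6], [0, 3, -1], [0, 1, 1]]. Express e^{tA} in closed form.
e^{tA} = [[e^{-t}, 2*(1 - e^{3*t})*e^{-t}, (2*e^{3*t} - 2)*e^{-t}], [0, (t + 1)*e^{2*t}, -t*e^{2*t}], [0, t*e^{2*t}, (1 - t)*e^{2*t}]]

A has Jordan form J = [[-1, 0, 0], [0, 2, 1], [0, 0, 2]] with A = PJP^{-1}, so e^{tA} = P e^{tJ} P^{-1}.

For a Jordan block J_k(λ), e^{tJ_k(λ)} = e^{λt} · (I + tN + t^2 N^2/2! + ... + t^{k-1} N^{k-1}/(k-1)!) where N is the nilpotent superdiagonal part.

Assembling the blocks and conjugating back gives the entries of e^{tA} as shown above.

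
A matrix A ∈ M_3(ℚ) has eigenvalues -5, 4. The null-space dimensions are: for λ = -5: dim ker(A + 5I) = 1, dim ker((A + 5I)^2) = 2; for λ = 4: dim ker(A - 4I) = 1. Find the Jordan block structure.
λ = -5: successive nullity increments [1, 1] count blocks of size ≥ k; block sizes are [2].
λ = 4: successive nullity increments [1] count blocks of size ≥ k; block sizes are [1].

Jordan blocks: (-5, 2), (4, 1)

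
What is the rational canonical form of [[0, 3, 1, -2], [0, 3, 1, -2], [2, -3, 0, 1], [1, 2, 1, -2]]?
R = [[0, 0, 0, 0], [1, 0, 0, 0], [0, 1, 0, 0], [0, 0, 1, 1]]

The invariant factors of A (the non-unit diagonal entries of the Smith normal form of xI - A over ℚ[x]) are x^3(x - 1), each dividing the next. The characteristic polynomial is their product, x^3(x - 1).

The rational canonical form is the block-diagonal matrix of companion matrices C(f_i):
R = [[0, 0, 0, 0], [1, 0, 0, 0], [0, 1, 0, 0], [0, 0, 1, 1]].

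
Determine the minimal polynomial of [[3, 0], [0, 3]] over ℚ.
The characteristic polynomial factors as (x - 3)^2. The minimal polynomial is ∏(x - λ)^{k_λ} where k_λ is the size of the largest Jordan block at λ.

For λ = 3: rank(A - 3I) = 0, and the largest Jordan block has size 1 (the smallest k with rank((A - 3I)^k) = rank((A - 3I)^(k+1))).

So m_A(x) = x - 3.

m_A(x) = x - 3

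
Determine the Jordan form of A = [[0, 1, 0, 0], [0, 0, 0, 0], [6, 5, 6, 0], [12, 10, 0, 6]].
J = [[0, 1, 0, 0], [0, 0, 0, 0], [0, 0, 6, 0], [0, 0, 0, 6]]

The characteristic polynomial is det(xI - A) = x^2(x - 6)^2, so the eigenvalues are 0 (algebraic multiplicity 2), 6 (algebraic multiplicity 2).

For λ = 0: rank(A) = 3, rank(A^2) = 2. The eigenspace has dimension 4 - 3 = 1, so there is 1 Jordan block; the rank sequence gives block sizes [2].

For λ = 6: rank(A - 6I) = 2. The eigenspace has dimension 4 - 2 = 2, so there are 2 Jordan blocks; the rank sequence gives block sizes [1, 1].

Assembling the blocks gives the Jordan form J above.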